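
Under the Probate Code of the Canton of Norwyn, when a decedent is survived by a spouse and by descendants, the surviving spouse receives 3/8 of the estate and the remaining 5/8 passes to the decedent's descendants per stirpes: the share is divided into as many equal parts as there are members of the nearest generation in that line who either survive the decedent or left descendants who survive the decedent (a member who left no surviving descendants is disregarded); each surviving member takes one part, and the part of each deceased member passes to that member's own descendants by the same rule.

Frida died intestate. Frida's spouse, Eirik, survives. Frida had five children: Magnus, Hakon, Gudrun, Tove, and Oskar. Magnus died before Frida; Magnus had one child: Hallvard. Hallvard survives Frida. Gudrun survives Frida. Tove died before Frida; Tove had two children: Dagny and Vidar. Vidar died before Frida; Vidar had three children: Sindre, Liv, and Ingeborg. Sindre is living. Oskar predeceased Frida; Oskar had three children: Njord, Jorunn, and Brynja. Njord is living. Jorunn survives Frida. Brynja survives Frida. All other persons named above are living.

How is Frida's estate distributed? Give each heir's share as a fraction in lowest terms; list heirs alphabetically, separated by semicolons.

Eirik, as surviving spouse, takes 3/8.
The remaining 5/8 passes to Frida's descendants per stirpes.
The 5/8 is divided into 5 equal shares of 1/8 among Magnus, Hakon, Gudrun, Tove, Oskar.
Magnus predeceased; the 1/8 allotted to Magnus's branch passes to Magnus's issue by representation.
Hallvard is the sole taker at this level and receives the full 1/8.
Hakon is living and takes 1/8.
Gudrun is living and takes 1/8.
Tove predeceased; the 1/8 allotted to Tove's branch passes to Tove's issue by representation.
The 1/8 is divided into 2 equal shares of 1/16 among Dagny, Vidar.
Dagny is living and takes 1/16.
Vidar predeceased; the 1/16 allotted to Vidar's branch passes to Vidar's issue by representation.
The 1/16 is divided into 3 equal shares of 1/48 among Sindre, Liv, Ingeborg.
Sindre is living and takes 1/48.
Liv is living and takes 1/48.
Ingeborg is living and takes 1/48.
Oskar predeceased; the 1/8 allotted to Oskar's branch passes to Oskar's issue by representation.
The 1/8 is divided into 3 equal shares of 1/24 among Njord, Jorunn, Brynja.
Njord is living and takes 1/24.
Jorunn is living and takes 1/24.
Brynja is living and takes 1/24.

Brynja 1/24; Dagny 1/16; Eirik 3/8; Gudrun 1/8; Hakon 1/8; Hallvard 1/8; Ingeborg 1/48; Jorunn 1/24; Liv 1/48; Njord 1/24; Sindre 1/48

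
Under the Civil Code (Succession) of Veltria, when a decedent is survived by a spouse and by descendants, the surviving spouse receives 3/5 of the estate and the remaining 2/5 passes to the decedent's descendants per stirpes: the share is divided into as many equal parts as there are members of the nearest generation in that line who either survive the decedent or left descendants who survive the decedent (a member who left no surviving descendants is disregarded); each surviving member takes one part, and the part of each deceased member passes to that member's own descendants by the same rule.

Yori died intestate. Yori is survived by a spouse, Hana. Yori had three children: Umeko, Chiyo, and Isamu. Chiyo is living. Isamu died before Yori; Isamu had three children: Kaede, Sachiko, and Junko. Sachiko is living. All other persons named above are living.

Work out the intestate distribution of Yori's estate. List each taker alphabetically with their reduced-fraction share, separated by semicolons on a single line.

Chiyo 2/15; Hana 3/5; Junko 2/45; Kaede 2/45; Sachiko 2/45; Umeko 2/15

Hana, as surviving spouse, takes 3/5.
The remaining 2/5 passes to Yori's descendants per stirpes.
The 2/5 is divided into 3 equal shares of 2/15 among Umeko, Chiyo, Isamu.
Umeko is living and takes 2/15.
Chiyo is living and takes 2/15.
Isamu predeceased; the 2/15 allotted to Isamu's branch passes to Isamu's issue by representation.
The 2/15 is divided into 3 equal shares of 2/45 among Kaede, Sachiko, Junko.
Kaede is living and takes 2/45.
Sachiko is living and takes 2/45.
Junko is living and takes 2/45.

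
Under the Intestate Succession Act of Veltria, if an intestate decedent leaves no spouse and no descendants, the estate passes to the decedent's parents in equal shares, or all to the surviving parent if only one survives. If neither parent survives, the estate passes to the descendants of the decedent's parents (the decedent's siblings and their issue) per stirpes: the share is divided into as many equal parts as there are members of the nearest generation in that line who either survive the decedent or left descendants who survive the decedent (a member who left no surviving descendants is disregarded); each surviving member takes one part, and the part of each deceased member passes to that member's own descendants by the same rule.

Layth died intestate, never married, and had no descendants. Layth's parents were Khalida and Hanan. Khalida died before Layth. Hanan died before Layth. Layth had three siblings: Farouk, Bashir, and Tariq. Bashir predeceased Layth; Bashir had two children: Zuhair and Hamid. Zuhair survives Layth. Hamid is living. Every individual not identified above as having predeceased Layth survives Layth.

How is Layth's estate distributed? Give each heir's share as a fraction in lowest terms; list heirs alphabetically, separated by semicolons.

Farouk 1/3; Hamid 1/6; Tariq 1/3; Zuhair 1/6

Neither parent survives and there are no descendants, so the estate passes to Layth's siblings and their issue per stirpes.
The estate is divided into 3 equal shares of 1/3 among Farouk, Bashir, Tariq.
Farouk is living and takes 1/3.
Bashir predeceased; the 1/3 allotted to Bashir's branch passes to Bashir's issue by representation.
The 1/3 is divided into 2 equal shares of 1/6 among Zuhair, Hamid.
Zuhair is living and takes 1/6.
Hamid is living and takes 1/6.
Tariq is living and takes 1/3.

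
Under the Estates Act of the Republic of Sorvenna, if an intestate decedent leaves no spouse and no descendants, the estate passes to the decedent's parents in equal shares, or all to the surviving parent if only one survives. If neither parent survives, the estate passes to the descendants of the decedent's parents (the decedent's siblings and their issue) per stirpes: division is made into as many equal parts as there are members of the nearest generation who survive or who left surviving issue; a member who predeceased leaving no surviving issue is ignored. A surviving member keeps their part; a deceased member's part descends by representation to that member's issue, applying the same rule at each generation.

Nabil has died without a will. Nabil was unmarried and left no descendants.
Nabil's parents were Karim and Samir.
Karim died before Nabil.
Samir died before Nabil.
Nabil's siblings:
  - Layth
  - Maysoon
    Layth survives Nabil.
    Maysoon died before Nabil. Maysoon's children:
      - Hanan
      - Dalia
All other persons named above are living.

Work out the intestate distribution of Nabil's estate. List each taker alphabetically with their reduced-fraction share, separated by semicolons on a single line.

Dalia 1/4; Hanan 1/4; Layth 1/2

Neither parent survives and there are no descendants, so the estate passes to Nabil's siblings and their issue per stirpes.
The estate is divided into 2 equal shares of 1/2 among Layth, Maysoon.
Layth is living and takes 1/2.
Maysoon predeceased; the 1/2 allotted to Maysoon's branch passes to Maysoon's issue by representation.
The 1/2 is divided into 2 equal shares of 1/4 among Hanan, Dalia.
Hanan is living and takes 1/4.
Dalia is living and takes 1/4.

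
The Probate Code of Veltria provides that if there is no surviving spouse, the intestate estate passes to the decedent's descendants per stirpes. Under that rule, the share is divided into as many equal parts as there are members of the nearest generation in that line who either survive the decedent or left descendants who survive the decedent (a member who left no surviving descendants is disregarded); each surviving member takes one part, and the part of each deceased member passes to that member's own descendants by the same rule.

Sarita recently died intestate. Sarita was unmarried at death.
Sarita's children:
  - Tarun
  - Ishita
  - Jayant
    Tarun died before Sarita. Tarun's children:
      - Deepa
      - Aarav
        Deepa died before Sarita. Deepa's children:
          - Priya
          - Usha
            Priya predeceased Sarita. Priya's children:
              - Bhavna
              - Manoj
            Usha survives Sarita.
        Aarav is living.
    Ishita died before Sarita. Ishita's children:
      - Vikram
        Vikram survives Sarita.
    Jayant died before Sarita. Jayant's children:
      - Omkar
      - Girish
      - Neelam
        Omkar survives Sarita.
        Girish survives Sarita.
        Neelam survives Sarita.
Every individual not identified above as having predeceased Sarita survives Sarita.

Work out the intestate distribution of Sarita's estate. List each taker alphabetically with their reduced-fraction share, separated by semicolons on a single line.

There is no surviving spouse, so the entire estate passes to Sarita's descendants per stirpes.
The estate is divided into 3 equal shares of 1/3 among Tarun, Ishita, Jayant.
Tarun predeceased; the 1/3 allotted to Tarun's branch passes to Tarun's issue by representation.
The 1/3 is divided into 2 equal shares of 1/6 among Deepa, Aarav.
Deepa predeceased; the 1/6 allotted to Deepa's branch passes to Deepa's issue by representation.
The 1/6 is divided into 2 equal shares of 1/12 among Priya, Usha.
Priya predeceased; the 1/12 allotted to Priya's branch passes to Priya's issue by representation.
The 1/12 is divided into 2 equal shares of 1/24 among Bhavna, Manoj.
Bhavna is living and takes 1/24.
Manoj is living and takes 1/24.
Usha is living and takes 1/12.
Aarav is living and takes 1/6.
Ishita predeceased; the 1/3 allotted to Ishita's branch passes to Ishita's issue by representation.
Vikram is the sole taker at this level and receives the full 1/3.
Jayant predeceased; the 1/3 allotted to Jayant's branch passes to Jayant's issue by representation.
The 1/3 is divided into 3 equal shares of 1/9 among Omkar, Girish, Neelam.
Omkar is living and takes 1/9.
Girish is living and takes 1/9.
Neelam is living and takes 1/9.

Aarav 1/6; Bhavna 1/24; Girish 1/9; Manoj 1/24; Neelam 1/9; Omkar 1/9; Usha 1/12; Vikram 1/3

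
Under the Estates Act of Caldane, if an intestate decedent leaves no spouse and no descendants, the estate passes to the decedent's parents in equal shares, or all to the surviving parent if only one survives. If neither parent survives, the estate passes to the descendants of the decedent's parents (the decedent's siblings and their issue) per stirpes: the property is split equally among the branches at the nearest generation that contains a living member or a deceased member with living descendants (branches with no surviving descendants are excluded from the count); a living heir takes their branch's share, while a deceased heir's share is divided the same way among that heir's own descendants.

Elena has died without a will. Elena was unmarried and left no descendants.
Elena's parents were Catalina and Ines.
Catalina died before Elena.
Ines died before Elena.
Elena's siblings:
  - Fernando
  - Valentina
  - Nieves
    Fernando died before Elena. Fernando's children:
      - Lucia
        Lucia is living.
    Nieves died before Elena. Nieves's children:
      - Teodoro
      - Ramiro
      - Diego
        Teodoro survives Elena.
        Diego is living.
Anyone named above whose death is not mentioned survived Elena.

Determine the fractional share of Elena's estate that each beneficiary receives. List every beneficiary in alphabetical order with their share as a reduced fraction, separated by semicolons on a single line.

Neither parent survives and there are no descendants, so the estate passes to Elena's siblings and their issue per stirpes.
The estate is divided into 3 equal shares of 1/3 among Fernando, Valentina, Nieves.
Fernando predeceased; the 1/3 allotted to Fernando's branch passes to Fernando's issue by representation.
Lucia is the sole taker at this level and receives the full 1/3.
Valentina is living and takes 1/3.
Nieves predeceased; the 1/3 allotted to Nieves's branch passes to Nieves's issue by representation.
The 1/3 is divided into 3 equal shares of 1/9 among Teodoro, Ramiro, Diego.
Teodoro is living and takes 1/9.
Ramiro is living and takes 1/9.
Diego is living and takes 1/9.

Diego 1/9; Lucia 1/3; Ramiro 1/9; Teodoro 1/9; Valentina 1/3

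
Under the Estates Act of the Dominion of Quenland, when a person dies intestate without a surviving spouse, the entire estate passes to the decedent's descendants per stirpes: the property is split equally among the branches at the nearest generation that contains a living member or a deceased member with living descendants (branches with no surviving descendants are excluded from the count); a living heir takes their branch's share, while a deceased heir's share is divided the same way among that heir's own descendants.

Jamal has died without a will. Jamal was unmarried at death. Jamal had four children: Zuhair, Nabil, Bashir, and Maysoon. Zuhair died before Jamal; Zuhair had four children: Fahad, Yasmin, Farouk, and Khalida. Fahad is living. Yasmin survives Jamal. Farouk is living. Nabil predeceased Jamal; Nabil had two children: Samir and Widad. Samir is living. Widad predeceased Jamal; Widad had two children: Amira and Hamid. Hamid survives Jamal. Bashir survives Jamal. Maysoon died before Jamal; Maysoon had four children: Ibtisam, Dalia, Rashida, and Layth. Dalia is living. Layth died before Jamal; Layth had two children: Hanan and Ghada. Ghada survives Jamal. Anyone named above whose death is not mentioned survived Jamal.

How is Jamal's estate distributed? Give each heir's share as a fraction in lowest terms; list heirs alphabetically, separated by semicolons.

There is no surviving spouse, so the entire estate passes to Jamal's descendants per stirpes.
The estate is divided into 4 equal shares of 1/4 among Zuhair, Nabil, Bashir, Maysoon.
Zuhair predeceased; the 1/4 allotted to Zuhair's branch passes to Zuhair's issue by representation.
The 1/4 is divided into 4 equal shares of 1/16 among Fahad, Yasmin, Farouk, Khalida.
Fahad is living and takes 1/16.
Yasmin is living and takes 1/16.
Farouk is living and takes 1/16.
Khalida is living and takes 1/16.
Nabil predeceased; the 1/4 allotted to Nabil's branch passes to Nabil's issue by representation.
The 1/4 is divided into 2 equal shares of 1/8 among Samir, Widad.
Samir is living and takes 1/8.
Widad predeceased; the 1/8 allotted to Widad's branch passes to Widad's issue by representation.
The 1/8 is divided into 2 equal shares of 1/16 among Amira, Hamid.
Amira is living and takes 1/16.
Hamid is living and takes 1/16.
Bashir is living and takes 1/4.
Maysoon predeceased; the 1/4 allotted to Maysoon's branch passes to Maysoon's issue by representation.
The 1/4 is divided into 4 equal shares of 1/16 among Ibtisam, Dalia, Rashida, Layth.
Ibtisam is living and takes 1/16.
Dalia is living and takes 1/16.
Rashida is living and takes 1/16.
Layth predeceased; the 1/16 allotted to Layth's branch passes to Layth's issue by representation.
The 1/16 is divided into 2 equal shares of 1/32 among Hanan, Ghada.
Hanan is living and takes 1/32.
Ghada is living and takes 1/32.

Amira 1/16; Bashir 1/4; Dalia 1/16; Fahad 1/16; Farouk 1/16; Ghada 1/32; Hamid 1/16; Hanan 1/32; Ibtisam 1/16; Khalida 1/16; Rashida 1/16; Samir 1/8; Yasmin 1/16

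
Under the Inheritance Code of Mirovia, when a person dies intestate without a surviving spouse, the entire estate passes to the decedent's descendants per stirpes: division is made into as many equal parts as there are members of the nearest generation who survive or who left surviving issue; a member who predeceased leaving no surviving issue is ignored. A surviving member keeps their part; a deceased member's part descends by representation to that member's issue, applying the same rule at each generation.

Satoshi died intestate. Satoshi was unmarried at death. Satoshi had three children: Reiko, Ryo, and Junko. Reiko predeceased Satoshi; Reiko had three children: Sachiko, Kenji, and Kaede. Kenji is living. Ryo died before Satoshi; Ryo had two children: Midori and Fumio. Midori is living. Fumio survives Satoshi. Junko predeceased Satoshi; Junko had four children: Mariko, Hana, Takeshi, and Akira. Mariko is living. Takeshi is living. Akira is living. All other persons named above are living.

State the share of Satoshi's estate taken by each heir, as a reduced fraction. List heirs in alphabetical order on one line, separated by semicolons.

There is no surviving spouse, so the entire estate passes to Satoshi's descendants per stirpes.
The estate is divided into 3 equal shares of 1/3 among Reiko, Ryo, Junko.
Reiko predeceased; the 1/3 allotted to Reiko's branch passes to Reiko's issue by representation.
The 1/3 is divided into 3 equal shares of 1/9 among Sachiko, Kenji, Kaede.
Sachiko is living and takes 1/9.
Kenji is living and takes 1/9.
Kaede is living and takes 1/9.
Ryo predeceased; the 1/3 allotted to Ryo's branch passes to Ryo's issue by representation.
The 1/3 is divided into 2 equal shares of 1/6 among Midori, Fumio.
Midori is living and takes 1/6.
Fumio is living and takes 1/6.
Junko predeceased; the 1/3 allotted to Junko's branch passes to Junko's issue by representation.
The 1/3 is divided into 4 equal shares of 1/12 among Mariko, Hana, Takeshi, Akira.
Mariko is living and takes 1/12.
Hana is living and takes 1/12.
Takeshi is living and takes 1/12.
Akira is living and takes 1/12.

Akira 1/12; Fumio 1/6; Hana 1/12; Kaede 1/9; Kenji 1/9; Mariko 1/12; Midori 1/6; Sachiko 1/9; Takeshi 1/12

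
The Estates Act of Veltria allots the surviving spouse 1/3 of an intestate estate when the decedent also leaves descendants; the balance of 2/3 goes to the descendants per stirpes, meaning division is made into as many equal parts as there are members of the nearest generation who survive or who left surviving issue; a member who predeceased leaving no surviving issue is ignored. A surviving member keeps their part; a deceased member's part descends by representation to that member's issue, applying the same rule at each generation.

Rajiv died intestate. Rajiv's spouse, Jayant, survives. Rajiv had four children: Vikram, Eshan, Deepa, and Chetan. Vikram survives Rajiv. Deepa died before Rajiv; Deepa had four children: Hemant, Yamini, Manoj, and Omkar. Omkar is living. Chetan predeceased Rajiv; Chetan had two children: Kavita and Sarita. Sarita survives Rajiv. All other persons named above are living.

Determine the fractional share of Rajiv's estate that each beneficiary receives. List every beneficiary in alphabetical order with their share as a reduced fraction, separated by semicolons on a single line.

Eshan 1/6; Hemant 1/24; Jayant 1/3; Kavita 1/12; Manoj 1/24; Omkar 1/24; Sarita 1/12; Vikram 1/6; Yamini 1/24

Jayant, as surviving spouse, takes 1/3.
The remaining 2/3 passes to Rajiv's descendants per stirpes.
The 2/3 is divided into 4 equal shares of 1/6 among Vikram, Eshan, Deepa, Chetan.
Vikram is living and takes 1/6.
Eshan is living and takes 1/6.
Deepa predeceased; the 1/6 allotted to Deepa's branch passes to Deepa's issue by representation.
The 1/6 is divided into 4 equal shares of 1/24 among Hemant, Yamini, Manoj, Omkar.
Hemant is living and takes 1/24.
Yamini is living and takes 1/24.
Manoj is living and takes 1/24.
Omkar is living and takes 1/24.
Chetan predeceased; the 1/6 allotted to Chetan's branch passes to Chetan's issue by representation.
The 1/6 is divided into 2 equal shares of 1/12 among Kavita, Sarita.
Kavita is living and takes 1/12.
Sarita is living and takes 1/12.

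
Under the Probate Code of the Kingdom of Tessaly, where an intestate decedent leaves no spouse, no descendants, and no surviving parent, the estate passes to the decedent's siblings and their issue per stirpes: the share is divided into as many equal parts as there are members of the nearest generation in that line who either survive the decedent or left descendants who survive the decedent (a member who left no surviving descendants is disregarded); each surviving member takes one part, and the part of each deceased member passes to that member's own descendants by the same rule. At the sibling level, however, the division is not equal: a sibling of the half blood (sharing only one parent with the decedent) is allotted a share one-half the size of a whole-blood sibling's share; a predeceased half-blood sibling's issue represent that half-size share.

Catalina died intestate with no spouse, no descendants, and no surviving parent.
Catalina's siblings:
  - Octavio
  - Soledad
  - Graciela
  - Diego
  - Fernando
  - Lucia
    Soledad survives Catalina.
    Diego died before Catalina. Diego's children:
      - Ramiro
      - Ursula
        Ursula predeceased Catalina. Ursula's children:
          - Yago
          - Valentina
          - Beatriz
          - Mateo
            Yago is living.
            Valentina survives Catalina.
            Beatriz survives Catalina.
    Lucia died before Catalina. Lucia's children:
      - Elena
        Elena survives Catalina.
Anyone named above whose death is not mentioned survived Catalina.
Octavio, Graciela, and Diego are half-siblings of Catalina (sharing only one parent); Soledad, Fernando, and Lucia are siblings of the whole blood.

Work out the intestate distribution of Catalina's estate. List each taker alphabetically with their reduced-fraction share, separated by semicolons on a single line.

Beatriz 1/72; Elena 2/9; Fernando 2/9; Graciela 1/9; Mateo 1/72; Octavio 1/9; Ramiro 1/18; Soledad 2/9; Valentina 1/72; Yago 1/72

No spouse, descendants, or parent survives, so the estate passes to Catalina's siblings per stirpes.
Half-blood siblings count for one-half the weight of whole-blood siblings at the initial division.
Dividing 1 in proportion to weights (total weight 9/2): Octavio (weight 1/2) → 1/9; Soledad (weight 1) → 2/9; Graciela (weight 1/2) → 1/9; Diego (weight 1/2) → 1/9; Fernando (weight 1) → 2/9; Lucia (weight 1) → 2/9.
Octavio is living and takes 1/9.
Soledad is living and takes 2/9.
Graciela is living and takes 1/9.
Diego predeceased; the 1/9 allotted to Diego's branch passes to Diego's issue by representation.
The 1/9 is divided into 2 equal shares of 1/18 among Ramiro, Ursula.
Ramiro is living and takes 1/18.
Ursula predeceased; the 1/18 allotted to Ursula's branch passes to Ursula's issue by representation.
The 1/18 is divided into 4 equal shares of 1/72 among Yago, Valentina, Beatriz, Mateo.
Yago is living and takes 1/72.
Valentina is living and takes 1/72.
Beatriz is living and takes 1/72.
Mateo is living and takes 1/72.
Fernando is living and takes 2/9.
Lucia predeceased; the 2/9 allotted to Lucia's branch passes to Lucia's issue by representation.
Elena is the sole taker at this level and receives the full 2/9.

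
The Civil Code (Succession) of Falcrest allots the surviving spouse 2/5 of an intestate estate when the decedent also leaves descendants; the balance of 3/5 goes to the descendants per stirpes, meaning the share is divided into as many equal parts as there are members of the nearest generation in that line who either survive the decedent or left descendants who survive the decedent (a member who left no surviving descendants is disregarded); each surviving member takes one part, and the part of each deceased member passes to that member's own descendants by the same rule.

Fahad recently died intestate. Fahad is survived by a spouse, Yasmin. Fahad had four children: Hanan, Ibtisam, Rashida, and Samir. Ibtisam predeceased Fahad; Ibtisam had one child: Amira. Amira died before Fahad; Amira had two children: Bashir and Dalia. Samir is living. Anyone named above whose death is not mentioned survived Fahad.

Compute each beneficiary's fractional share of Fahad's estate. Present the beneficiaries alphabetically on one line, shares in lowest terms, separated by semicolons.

Yasmin, as surviving spouse, takes 2/5.
The remaining 3/5 passes to Fahad's descendants per stirpes.
The 3/5 is divided into 4 equal shares of 3/20 among Hanan, Ibtisam, Rashida, Samir.
Hanan is living and takes 3/20.
Ibtisam predeceased; the 3/20 allotted to Ibtisam's branch passes to Ibtisam's issue by representation.
Amira's line is the sole branch at this level, so the full 3/20 passes to Amira's issue by representation.
The 3/20 is divided into 2 equal shares of 3/40 among Bashir, Dalia.
Bashir is living and takes 3/40.
Dalia is living and takes 3/40.
Rashida is living and takes 3/20.
Samir is living and takes 3/20.

Bashir 3/40; Dalia 3/40; Hanan 3/20; Rashida 3/20; Samir 3/20; Yasmin 2/5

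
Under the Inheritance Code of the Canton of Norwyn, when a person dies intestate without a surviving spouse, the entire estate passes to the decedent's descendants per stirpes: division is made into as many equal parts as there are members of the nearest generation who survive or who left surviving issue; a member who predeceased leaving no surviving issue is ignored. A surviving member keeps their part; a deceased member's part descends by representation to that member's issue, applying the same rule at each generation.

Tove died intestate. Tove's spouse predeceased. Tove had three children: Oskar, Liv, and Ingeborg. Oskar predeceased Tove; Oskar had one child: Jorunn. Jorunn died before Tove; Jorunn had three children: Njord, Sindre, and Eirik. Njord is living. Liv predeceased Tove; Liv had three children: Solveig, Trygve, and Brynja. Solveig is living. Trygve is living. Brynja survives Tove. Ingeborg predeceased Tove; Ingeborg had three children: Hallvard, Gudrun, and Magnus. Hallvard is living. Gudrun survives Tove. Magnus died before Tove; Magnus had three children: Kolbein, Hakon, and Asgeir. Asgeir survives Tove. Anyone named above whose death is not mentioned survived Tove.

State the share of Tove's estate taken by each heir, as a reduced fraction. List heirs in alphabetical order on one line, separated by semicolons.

Asgeir 1/27; Brynja 1/9; Eirik 1/9; Gudrun 1/9; Hakon 1/27; Hallvard 1/9; Kolbein 1/27; Njord 1/9; Sindre 1/9; Solveig 1/9; Trygve 1/9

There is no surviving spouse, so the entire estate passes to Tove's descendants per stirpes.
The estate is divided into 3 equal shares of 1/3 among Oskar, Liv, Ingeborg.
Oskar predeceased; the 1/3 allotted to Oskar's branch passes to Oskar's issue by representation.
Jorunn's line is the sole branch at this level, so the full 1/3 passes to Jorunn's issue by representation.
The 1/3 is divided into 3 equal shares of 1/9 among Njord, Sindre, Eirik.
Njord is living and takes 1/9.
Sindre is living and takes 1/9.
Eirik is living and takes 1/9.
Liv predeceased; the 1/3 allotted to Liv's branch passes to Liv's issue by representation.
The 1/3 is divided into 3 equal shares of 1/9 among Solveig, Trygve, Brynja.
Solveig is living and takes 1/9.
Trygve is living and takes 1/9.
Brynja is living and takes 1/9.
Ingeborg predeceased; the 1/3 allotted to Ingeborg's branch passes to Ingeborg's issue by representation.
The 1/3 is divided into 3 equal shares of 1/9 among Hallvard, Gudrun, Magnus.
Hallvard is living and takes 1/9.
Gudrun is living and takes 1/9.
Magnus predeceased; the 1/9 allotted to Magnus's branch passes to Magnus's issue by representation.
The 1/9 is divided into 3 equal shares of 1/27 among Kolbein, Hakon, Asgeir.
Kolbein is living and takes 1/27.
Hakon is living and takes 1/27.
Asgeir is living and takes 1/27.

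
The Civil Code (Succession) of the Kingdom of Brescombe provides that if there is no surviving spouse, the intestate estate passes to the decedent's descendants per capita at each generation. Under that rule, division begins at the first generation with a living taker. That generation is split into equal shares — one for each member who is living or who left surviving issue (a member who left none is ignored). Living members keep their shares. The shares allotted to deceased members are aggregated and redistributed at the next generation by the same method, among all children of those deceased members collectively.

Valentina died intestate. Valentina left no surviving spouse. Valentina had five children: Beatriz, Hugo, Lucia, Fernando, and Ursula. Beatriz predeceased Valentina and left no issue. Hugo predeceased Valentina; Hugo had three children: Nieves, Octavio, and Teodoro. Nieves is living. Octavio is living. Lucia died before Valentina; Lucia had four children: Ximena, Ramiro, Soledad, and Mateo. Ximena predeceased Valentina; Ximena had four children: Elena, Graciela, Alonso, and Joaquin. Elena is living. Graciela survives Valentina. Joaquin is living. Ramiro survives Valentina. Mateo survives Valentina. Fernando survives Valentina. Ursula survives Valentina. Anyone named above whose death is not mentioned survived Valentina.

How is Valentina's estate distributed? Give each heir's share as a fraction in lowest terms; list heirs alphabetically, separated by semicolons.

There is no surviving spouse, so the entire estate passes to Valentina's descendants per capita at each generation.
At generation 1 (Hugo, Lucia, Fernando, Ursula) there are 4 shares of (1)/4 = 1/4 each.
Living: Fernando and Ursula — each takes 1/4.
Deceased: Hugo and Lucia. Their combined 1/2 is pooled and carried to generation 2.
At generation 2 (Nieves, Octavio, Teodoro, Ximena, Ramiro, Soledad, Mateo) there are 7 shares of (1/2)/7 = 1/14 each.
Living: Nieves, Octavio, Teodoro, Ramiro, Soledad, and Mateo — each takes 1/14.
Deceased: Ximena. That 1/14 share is carried to generation 3.
At generation 3 (Elena, Graciela, Alonso, Joaquin) there are 4 shares of (1/14)/4 = 1/56 each.
Living: Elena, Graciela, Alonso, and Joaquin — each takes 1/56.

Alonso 1/56; Elena 1/56; Fernando 1/4; Graciela 1/56; Joaquin 1/56; Mateo 1/14; Nieves 1/14; Octavio 1/14; Ramiro 1/14; Soledad 1/14; Teodoro 1/14; Ursula 1/4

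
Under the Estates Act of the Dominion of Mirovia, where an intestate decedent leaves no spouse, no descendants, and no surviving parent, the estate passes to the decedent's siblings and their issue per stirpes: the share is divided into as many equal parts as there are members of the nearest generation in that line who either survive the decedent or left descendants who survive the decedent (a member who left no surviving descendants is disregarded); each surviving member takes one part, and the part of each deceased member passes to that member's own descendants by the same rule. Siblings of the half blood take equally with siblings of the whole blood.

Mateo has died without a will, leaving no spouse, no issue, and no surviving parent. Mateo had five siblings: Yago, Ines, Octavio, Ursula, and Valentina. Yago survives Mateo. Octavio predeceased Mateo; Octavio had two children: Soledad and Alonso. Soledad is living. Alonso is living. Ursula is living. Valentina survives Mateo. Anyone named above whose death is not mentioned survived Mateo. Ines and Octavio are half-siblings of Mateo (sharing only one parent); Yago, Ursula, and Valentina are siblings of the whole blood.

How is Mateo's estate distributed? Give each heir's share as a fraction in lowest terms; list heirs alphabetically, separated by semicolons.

Alonso 1/10; Ines 1/5; Soledad 1/10; Ursula 1/5; Valentina 1/5; Yago 1/5

No spouse, descendants, or parent survives, so the estate passes to Mateo's siblings per stirpes.
Half-blood and whole-blood siblings take equally under the stated rule.
The estate is divided into 5 equal shares of 1/5 among Yago, Ines, Octavio, Ursula, Valentina.
Yago is living and takes 1/5.
Ines is living and takes 1/5.
Octavio predeceased; the 1/5 allotted to Octavio's branch passes to Octavio's issue by representation.
The 1/5 is divided into 2 equal shares of 1/10 among Soledad, Alonso.
Soledad is living and takes 1/10.
Alonso is living and takes 1/10.
Ursula is living and takes 1/5.
Valentina is living and takes 1/5.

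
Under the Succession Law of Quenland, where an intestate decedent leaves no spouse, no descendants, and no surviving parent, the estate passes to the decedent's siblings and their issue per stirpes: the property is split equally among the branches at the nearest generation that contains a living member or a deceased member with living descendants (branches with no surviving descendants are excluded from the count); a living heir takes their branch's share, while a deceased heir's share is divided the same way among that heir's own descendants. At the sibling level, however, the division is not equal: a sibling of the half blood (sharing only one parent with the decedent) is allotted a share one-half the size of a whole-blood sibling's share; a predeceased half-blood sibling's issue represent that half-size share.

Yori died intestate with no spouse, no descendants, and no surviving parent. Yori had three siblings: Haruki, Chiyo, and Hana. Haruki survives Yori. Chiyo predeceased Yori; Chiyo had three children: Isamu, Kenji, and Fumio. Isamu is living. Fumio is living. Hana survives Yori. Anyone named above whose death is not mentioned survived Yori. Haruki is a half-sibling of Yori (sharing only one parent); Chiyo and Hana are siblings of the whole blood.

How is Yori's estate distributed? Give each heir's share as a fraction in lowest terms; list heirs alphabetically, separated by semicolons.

No spouse, descendants, or parent survives, so the estate passes to Yori's siblings per stirpes.
Half-blood siblings count for one-half the weight of whole-blood siblings at the initial division.
Dividing 1 in proportion to weights (total weight 5/2): Haruki (weight 1/2) → 1/5; Chiyo (weight 1) → 2/5; Hana (weight 1) → 2/5.
Haruki is living and takes 1/5.
Chiyo predeceased; the 2/5 allotted to Chiyo's branch passes to Chiyo's issue by representation.
The 2/5 is divided into 3 equal shares of 2/15 among Isamu, Kenji, Fumio.
Isamu is living and takes 2/15.
Kenji is living and takes 2/15.
Fumio is living and takes 2/15.
Hana is living and takes 2/5.

Fumio 2/15; Hana 2/5; Haruki 1/5; Isamu 2/15; Kenji 2/15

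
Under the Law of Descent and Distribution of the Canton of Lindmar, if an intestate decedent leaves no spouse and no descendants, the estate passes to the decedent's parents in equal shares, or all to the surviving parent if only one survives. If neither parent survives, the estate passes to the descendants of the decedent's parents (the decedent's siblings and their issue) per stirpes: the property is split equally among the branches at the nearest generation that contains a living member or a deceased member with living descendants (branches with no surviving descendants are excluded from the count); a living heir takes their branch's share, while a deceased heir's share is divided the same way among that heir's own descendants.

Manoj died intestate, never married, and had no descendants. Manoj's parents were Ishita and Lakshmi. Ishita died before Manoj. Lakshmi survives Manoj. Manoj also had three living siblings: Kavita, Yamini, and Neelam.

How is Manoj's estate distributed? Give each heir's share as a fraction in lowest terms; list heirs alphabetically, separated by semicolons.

Only one parent, Lakshmi, survives, so Lakshmi takes the entire estate. The siblings take nothing because a surviving parent has priority.

Lakshmi 1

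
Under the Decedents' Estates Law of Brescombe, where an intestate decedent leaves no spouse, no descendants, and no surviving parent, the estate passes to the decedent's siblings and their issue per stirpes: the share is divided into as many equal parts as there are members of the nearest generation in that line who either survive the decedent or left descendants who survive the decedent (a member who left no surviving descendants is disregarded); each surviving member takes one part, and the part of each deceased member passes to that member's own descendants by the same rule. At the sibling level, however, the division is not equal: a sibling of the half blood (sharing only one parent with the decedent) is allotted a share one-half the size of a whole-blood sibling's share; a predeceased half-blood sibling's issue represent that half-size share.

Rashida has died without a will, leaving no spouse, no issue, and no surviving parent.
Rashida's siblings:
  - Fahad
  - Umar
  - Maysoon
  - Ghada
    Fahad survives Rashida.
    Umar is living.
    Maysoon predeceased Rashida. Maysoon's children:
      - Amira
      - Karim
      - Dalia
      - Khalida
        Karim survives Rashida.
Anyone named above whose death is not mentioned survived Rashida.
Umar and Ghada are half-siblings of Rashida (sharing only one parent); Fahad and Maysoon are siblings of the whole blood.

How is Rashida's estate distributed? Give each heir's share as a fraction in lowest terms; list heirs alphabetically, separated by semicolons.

Amira 1/12; Dalia 1/12; Fahad 1/3; Ghada 1/6; Karim 1/12; Khalida 1/12; Umar 1/6

No spouse, descendants, or parent survives, so the estate passes to Rashida's siblings per stirpes.
Half-blood siblings count for one-half the weight of whole-blood siblings at the initial division.
Dividing 1 in proportion to weights (total weight 3): Fahad (weight 1) → 1/3; Umar (weight 1/2) → 1/6; Maysoon (weight 1) → 1/3; Ghada (weight 1/2) → 1/6.
Fahad is living and takes 1/3.
Umar is living and takes 1/6.
Maysoon predeceased; the 1/3 allotted to Maysoon's branch passes to Maysoon's issue by representation.
The 1/3 is divided into 4 equal shares of 1/12 among Amira, Karim, Dalia, Khalida.
Amira is living and takes 1/12.
Karim is living and takes 1/12.
Dalia is living and takes 1/12.
Khalida is living and takes 1/12.
Ghada is living and takes 1/6.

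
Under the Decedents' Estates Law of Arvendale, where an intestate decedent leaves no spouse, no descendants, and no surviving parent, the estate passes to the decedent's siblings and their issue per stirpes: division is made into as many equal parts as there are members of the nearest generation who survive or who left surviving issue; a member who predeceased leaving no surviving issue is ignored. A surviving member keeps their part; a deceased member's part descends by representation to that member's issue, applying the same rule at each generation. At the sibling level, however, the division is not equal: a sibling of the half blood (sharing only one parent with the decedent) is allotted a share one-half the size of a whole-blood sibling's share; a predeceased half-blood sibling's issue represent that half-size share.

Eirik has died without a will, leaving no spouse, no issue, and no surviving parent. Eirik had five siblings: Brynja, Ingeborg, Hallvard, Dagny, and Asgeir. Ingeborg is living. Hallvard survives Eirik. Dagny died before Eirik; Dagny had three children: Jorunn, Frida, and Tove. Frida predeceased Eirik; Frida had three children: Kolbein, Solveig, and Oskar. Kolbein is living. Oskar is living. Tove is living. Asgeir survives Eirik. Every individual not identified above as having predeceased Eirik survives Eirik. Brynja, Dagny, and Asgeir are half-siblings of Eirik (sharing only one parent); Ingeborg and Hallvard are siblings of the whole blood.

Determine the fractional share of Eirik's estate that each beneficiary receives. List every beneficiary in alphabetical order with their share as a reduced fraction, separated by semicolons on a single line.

No spouse, descendants, or parent survives, so the estate passes to Eirik's siblings per stirpes.
Half-blood siblings count for one-half the weight of whole-blood siblings at the initial division.
Dividing 1 in proportion to weights (total weight 7/2): Brynja (weight 1/2) → 1/7; Ingeborg (weight 1) → 2/7; Hallvard (weight 1) → 2/7; Dagny (weight 1/2) → 1/7; Asgeir (weight 1/2) → 1/7.
Brynja is living and takes 1/7.
Ingeborg is living and takes 2/7.
Hallvard is living and takes 2/7.
Dagny predeceased; the 1/7 allotted to Dagny's branch passes to Dagny's issue by representation.
The 1/7 is divided into 3 equal shares of 1/21 among Jorunn, Frida, Tove.
Jorunn is living and takes 1/21.
Frida predeceased; the 1/21 allotted to Frida's branch passes to Frida's issue by representation.
The 1/21 is divided into 3 equal shares of 1/63 among Kolbein, Solveig, Oskar.
Kolbein is living and takes 1/63.
Solveig is living and takes 1/63.
Oskar is living and takes 1/63.
Tove is living and takes 1/21.
Asgeir is living and takes 1/7.

Asgeir 1/7; Brynja 1/7; Hallvard 2/7; Ingeborg 2/7; Jorunn 1/21; Kolbein 1/63; Oskar 1/63; Solveig 1/63; Tove 1/21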